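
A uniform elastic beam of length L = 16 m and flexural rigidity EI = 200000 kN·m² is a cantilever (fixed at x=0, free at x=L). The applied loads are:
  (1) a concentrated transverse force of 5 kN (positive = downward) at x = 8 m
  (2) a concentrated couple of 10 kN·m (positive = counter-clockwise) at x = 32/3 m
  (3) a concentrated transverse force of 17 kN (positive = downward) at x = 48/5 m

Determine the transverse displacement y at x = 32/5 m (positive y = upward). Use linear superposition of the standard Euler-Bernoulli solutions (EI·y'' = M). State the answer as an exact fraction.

y(32/5) = -17552/1171875 m

Load 1 — point force P=5 kN at a=8 m (b=L-a=8):
  y_1 = -Px²(3a-x)/(6EI)  [x≤a] = -5·(32/5)²·(3·8-(32/5))/(6·200000) = -704/234375 m
Load 2 — applied couple M₀=10 kN·m at a=32/3 m (b=L-a=16/3):
  y_2 = M₀x²/(2EI)  [x≤a] = 10·(32/5)²/(2·200000) = 16/15625 m
Load 3 — point force P=17 kN at a=48/5 m (b=L-a=32/5):
  y_3 = -Px²(3a-x)/(6EI)  [x≤a] = -17·(32/5)²·(3·(48/5)-(32/5))/(6·200000) = -15232/1171875 m
Superposition: y = Σ y_i = -17552/1171875 m ≈ -0.014978 m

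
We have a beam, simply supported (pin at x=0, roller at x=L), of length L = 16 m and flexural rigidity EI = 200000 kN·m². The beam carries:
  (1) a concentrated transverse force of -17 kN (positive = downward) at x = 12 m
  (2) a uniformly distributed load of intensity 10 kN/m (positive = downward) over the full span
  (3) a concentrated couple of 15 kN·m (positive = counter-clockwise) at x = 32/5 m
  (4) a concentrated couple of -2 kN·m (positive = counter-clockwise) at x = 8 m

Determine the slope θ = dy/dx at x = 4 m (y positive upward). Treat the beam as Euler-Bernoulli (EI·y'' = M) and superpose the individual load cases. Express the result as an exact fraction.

θ(4) = -10263/2000000 rad

Load 1 — point force P=-17 kN at a=12 m (b=L-a=4):
  θ_1 = -Pb(L²-b²-3x²)/(6LEI)  [x≤a] = -(-17)·4·(16²-4²-3·4²)/(6·16·200000) = 17/25000 rad
Load 2 — uniform load w=10 kN/m over full span:
  θ_2 = -w(L³-6Lx²+4x³)/(24EI) = -10·(16³-6·16·4²+4·4³)/(24·200000) = -11/1875 rad
Load 3 — applied couple M₀=15 kN·m at a=32/5 m (b=L-a=48/5):
  θ_3 = (M₀x²/(2L)+C₁)/EI  [x≤a] with C₁=M₀(3b²-L²)/(6L)=16/5 = (15·4²/(2·16)+(16/5))/200000 = 107/2000000 rad
Load 4 — applied couple M₀=-2 kN·m at a=8 m (b=L-a=8):
  θ_4 = (M₀x²/(2L)+C₁)/EI  [x≤a] with C₁=M₀(3b²-L²)/(6L)=4/3 = ((-2)·4²/(2·16)+(4/3))/200000 = 1/600000 rad
Superposition: θ = Σ θ_i = -10263/2000000 rad ≈ -0.005131 rad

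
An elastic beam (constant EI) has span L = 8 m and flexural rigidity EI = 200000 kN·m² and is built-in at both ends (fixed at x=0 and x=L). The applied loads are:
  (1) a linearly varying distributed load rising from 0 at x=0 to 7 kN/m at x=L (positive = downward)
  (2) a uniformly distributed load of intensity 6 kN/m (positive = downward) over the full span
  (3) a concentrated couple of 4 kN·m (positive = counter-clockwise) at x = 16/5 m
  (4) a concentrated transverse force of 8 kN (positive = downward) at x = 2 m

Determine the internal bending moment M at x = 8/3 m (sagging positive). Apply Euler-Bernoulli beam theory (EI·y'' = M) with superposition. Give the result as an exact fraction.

Load 1 — triangular load w₀=7 kN/m (0→w₀ over full span):
  M_1 = 3w₀Lx/20 - w₀L²/30 - w₀x³/(6L) = 3·7·8·(8/3)/20 - 7·8²/30 - 7·(8/3)³/(6·8) = 1904/405 kN·m
Load 2 — uniform load w=6 kN/m over full span:
  M_2 = wLx/2 - wL²/12 - wx²/2 = 6·8·(8/3)/2 - 6·8²/12 - 6·(8/3)²/2 = 32/3 kN·m
Load 3 — applied couple M₀=4 kN·m at a=16/5 m (b=L-a=24/5):
  M_3 = R_Ax - M_A  [x≤a] with R_A=18/25, M_A=12/25 = (18/25)·(8/3) - (12/25) = 36/25 kN·m
Load 4 — point force P=8 kN at a=2 m (b=L-a=6):
  M_4 = Pa²(a+3b)(L-x)/L³ - Pa²b/L²  [x>a] = 8·2²·(2+3·6)·(8-(8/3))/8³ - 8·2²·6/8² = 11/3 kN·m
Superposition: M = Σ M_i = 41461/2025 kN·m ≈ 20.474568 kN·m

M(8/3) = 41461/2025 kN·m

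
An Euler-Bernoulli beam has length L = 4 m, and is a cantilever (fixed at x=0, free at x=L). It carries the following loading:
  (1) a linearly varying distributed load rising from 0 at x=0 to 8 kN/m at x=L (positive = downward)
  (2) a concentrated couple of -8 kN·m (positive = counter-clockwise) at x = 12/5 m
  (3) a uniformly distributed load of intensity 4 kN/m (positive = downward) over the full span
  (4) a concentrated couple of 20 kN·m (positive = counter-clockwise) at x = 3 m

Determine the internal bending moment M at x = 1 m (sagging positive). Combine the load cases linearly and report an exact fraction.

M(1) = -33 kN·m

Load 1 — triangular load w₀=8 kN/m (0→w₀ over full span):
  M_1 = w₀Lx/2 - w₀L²/3 - w₀x³/(6L) = 8·4·1/2 - 8·4²/3 - 8·1³/(6·4) = -27 kN·m
Load 2 — applied couple M₀=-8 kN·m at a=12/5 m (b=L-a=8/5):
  M_2 = M₀  [x≤a] = (-8) = -8 kN·m
Load 3 — uniform load w=4 kN/m over full span:
  M_3 = -w(L-x)²/2 = -4·(4-1)²/2 = -18 kN·m
Load 4 — applied couple M₀=20 kN·m at a=3 m (b=L-a=1):
  M_4 = M₀  [x≤a] = 20 = 20 kN·m
Superposition: M = Σ M_i = -33 kN·m ≈ -33.000000 kN·m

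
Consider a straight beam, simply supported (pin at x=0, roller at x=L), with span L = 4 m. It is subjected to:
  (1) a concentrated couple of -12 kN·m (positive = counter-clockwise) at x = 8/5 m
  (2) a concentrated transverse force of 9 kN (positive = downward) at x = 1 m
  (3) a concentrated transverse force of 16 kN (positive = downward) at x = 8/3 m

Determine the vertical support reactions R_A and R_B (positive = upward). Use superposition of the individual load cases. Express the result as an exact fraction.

Load 1 — applied couple M₀=-12 kN·m at a=8/5 m (b=L-a=12/5):
  R_A = M₀/L = (-12)/4 = -3 kN
  R_B = -M₀/L = -(-12)/4 = 3 kN
Load 2 — point force P=9 kN at a=1 m (b=L-a=3):
  R_A = Pb/L = 9·3/4 = 27/4 kN
  R_B = Pa/L = 9·1/4 = 9/4 kN
Load 3 — point force P=16 kN at a=8/3 m (b=L-a=4/3):
  R_A = Pb/L = 16·(4/3)/4 = 16/3 kN
  R_B = Pa/L = 16·(8/3)/4 = 32/3 kN
Superposition: R_A = 109/12 kN, R_B = 191/12 kN

R_A = 109/12 kN, R_B = 191/12 kN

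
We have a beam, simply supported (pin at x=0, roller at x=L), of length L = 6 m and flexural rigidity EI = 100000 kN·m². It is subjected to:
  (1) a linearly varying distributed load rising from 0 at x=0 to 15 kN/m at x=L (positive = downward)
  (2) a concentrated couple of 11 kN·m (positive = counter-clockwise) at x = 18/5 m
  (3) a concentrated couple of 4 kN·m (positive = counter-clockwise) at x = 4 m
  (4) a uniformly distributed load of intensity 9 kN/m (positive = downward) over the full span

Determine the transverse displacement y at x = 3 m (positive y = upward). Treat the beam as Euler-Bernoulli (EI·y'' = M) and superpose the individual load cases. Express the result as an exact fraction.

y(3) = -116939/40000000 m

Load 1 — triangular load w₀=15 kN/m (0→w₀ over full span):
  y_1 = -w₀x(7L⁴-10L²x²+3x⁴)/(360LEI) = -15·3·(7·6⁴-10·6²·3²+3·3⁴)/(360·6·100000) = -81/64000 m
Load 2 — applied couple M₀=11 kN·m at a=18/5 m (b=L-a=12/5):
  y_2 = (M₀x³/(6L)+C₁x)/EI  [x≤a] with C₁=M₀(3b²-L²)/(6L)=-143/25 = (11·3³/(6·6)+(-143/25)·3)/100000 = -891/10000000 m
Load 3 — applied couple M₀=4 kN·m at a=4 m (b=L-a=2):
  y_3 = (M₀x³/(6L)+C₁x)/EI  [x≤a] with C₁=M₀(3b²-L²)/(6L)=-8/3 = (4·3³/(6·6)+(-8/3)·3)/100000 = -1/20000 m
Load 4 — uniform load w=9 kN/m over full span:
  y_4 = -wx(L³-2Lx²+x³)/(24EI) = -9·3·(6³-2·6·3²+3³)/(24·100000) = -243/160000 m
Superposition: y = Σ y_i = -116939/40000000 m ≈ -0.002923 m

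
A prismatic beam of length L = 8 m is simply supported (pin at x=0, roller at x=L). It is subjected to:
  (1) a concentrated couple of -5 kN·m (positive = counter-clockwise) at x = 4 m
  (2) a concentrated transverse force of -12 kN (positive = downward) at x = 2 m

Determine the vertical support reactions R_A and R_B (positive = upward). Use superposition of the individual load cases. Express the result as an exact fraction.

R_A = -77/8 kN, R_B = -19/8 kN

Load 1 — applied couple M₀=-5 kN·m at a=4 m (b=L-a=4):
  R_A = M₀/L = (-5)/8 = -5/8 kN
  R_B = -M₀/L = -(-5)/8 = 5/8 kN
Load 2 — point force P=-12 kN at a=2 m (b=L-a=6):
  R_A = Pb/L = (-12)·6/8 = -9 kN
  R_B = Pa/L = (-12)·2/8 = -3 kN
Superposition: R_A = -77/8 kN, R_B = -19/8 kN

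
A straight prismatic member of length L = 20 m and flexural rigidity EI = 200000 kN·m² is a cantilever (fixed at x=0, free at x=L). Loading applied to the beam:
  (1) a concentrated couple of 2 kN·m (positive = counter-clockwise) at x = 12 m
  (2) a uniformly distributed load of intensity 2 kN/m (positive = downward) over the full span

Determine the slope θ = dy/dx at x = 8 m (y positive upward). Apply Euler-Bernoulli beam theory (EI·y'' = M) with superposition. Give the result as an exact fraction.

θ(8) = -389/37500 rad

Load 1 — applied couple M₀=2 kN·m at a=12 m (b=L-a=8):
  θ_1 = M₀x/EI  [x≤a] = 2·8/200000 = 1/12500 rad
Load 2 — uniform load w=2 kN/m over full span:
  θ_2 = -wx(x²-3Lx+3L²)/(6EI) = -2·8·(8²-3·20·8+3·20²)/(6·200000) = -98/9375 rad
Superposition: θ = Σ θ_i = -389/37500 rad ≈ -0.010373 rad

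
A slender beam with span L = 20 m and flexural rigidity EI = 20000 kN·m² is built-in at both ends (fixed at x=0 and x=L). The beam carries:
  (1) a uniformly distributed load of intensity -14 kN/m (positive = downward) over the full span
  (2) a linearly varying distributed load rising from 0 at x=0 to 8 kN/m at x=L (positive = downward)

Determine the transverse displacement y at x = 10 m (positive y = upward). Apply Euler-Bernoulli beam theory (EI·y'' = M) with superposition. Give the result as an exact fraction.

y(10) = 5/24 m

Load 1 — uniform load w=-14 kN/m over full span:
  y_1 = -wx²(L-x)²/(24EI) = -(-14)·10²·(20-10)²/(24·20000) = 7/24 m
Load 2 — triangular load w₀=8 kN/m (0→w₀ over full span):
  y_2 = -w₀x²(L-x)²(x+2L)/(120LEI) = -8·10²·(20-10)²·(10+2·20)/(120·20·20000) = -1/12 m
Superposition: y = Σ y_i = 5/24 m ≈ 0.208333 m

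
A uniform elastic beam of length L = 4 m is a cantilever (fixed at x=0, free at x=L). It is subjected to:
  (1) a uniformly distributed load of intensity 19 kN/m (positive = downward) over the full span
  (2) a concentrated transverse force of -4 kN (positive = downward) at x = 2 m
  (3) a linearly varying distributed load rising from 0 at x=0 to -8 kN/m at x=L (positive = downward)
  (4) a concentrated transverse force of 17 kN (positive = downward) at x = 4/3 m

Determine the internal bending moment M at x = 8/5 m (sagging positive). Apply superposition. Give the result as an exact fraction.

M(8/5) = -4336/125 kN·m

Load 1 — uniform load w=19 kN/m over full span:
  M_1 = -w(L-x)²/2 = -19·(4-(8/5))²/2 = -1368/25 kN·m
Load 2 — point force P=-4 kN at a=2 m (b=L-a=2):
  M_2 = -P(a-x)  [x≤a] = -(-4)·(2-(8/5)) = 8/5 kN·m
Load 3 — triangular load w₀=-8 kN/m (0→w₀ over full span):
  M_3 = w₀Lx/2 - w₀L²/3 - w₀x³/(6L) = (-8)·4·(8/5)/2 - (-8)·4²/3 - (-8)·(8/5)³/(6·4) = 2304/125 kN·m
Load 4 — point force P=17 kN at a=4/3 m (b=L-a=8/3):
  M_4 = 0  [x>a] = 0 kN·m
Superposition: M = Σ M_i = -4336/125 kN·m ≈ -34.688000 kN·m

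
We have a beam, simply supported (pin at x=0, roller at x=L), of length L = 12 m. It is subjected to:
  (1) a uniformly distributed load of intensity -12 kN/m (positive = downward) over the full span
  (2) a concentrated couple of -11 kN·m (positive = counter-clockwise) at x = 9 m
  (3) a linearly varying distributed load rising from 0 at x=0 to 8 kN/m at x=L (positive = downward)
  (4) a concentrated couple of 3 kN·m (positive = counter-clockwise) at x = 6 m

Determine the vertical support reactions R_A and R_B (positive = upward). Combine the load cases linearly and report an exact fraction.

R_A = -170/3 kN, R_B = -118/3 kN

Load 1 — uniform load w=-12 kN/m over full span:
  R_A = wL/2 = (-12)·12/2 = -72 kN
  R_B = wL/2 = (-12)·12/2 = -72 kN
Load 2 — applied couple M₀=-11 kN·m at a=9 m (b=L-a=3):
  R_A = M₀/L = (-11)/12 = -11/12 kN
  R_B = -M₀/L = -(-11)/12 = 11/12 kN
Load 3 — triangular load w₀=8 kN/m (0→w₀ over full span):
  R_A = w₀L/6 = 8·12/6 = 16 kN
  R_B = w₀L/3 = 8·12/3 = 32 kN
Load 4 — applied couple M₀=3 kN·m at a=6 m (b=L-a=6):
  R_A = M₀/L = 3/12 = 1/4 kN
  R_B = -M₀/L = -3/12 = -1/4 kN
Superposition: R_A = -170/3 kN, R_B = -118/3 kN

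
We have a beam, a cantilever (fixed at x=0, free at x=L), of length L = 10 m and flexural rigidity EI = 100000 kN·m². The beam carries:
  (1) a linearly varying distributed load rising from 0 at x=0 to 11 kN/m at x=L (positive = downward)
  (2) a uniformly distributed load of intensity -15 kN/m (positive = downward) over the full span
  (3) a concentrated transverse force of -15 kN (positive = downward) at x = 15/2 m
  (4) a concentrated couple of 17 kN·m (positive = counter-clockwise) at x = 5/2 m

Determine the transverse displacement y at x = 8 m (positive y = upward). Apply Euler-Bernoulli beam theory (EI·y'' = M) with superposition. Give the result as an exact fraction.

Load 1 — triangular load w₀=11 kN/m (0→w₀ over full span):
  y_1 = (w₀Lx³/12-w₀L²x²/6-w₀x⁵/(120L))/EI = (11·10·8³/12-11·10²·8²/6-11·8⁵/(120·10))/100000 = -17204/234375 m
Load 2 — uniform load w=-15 kN/m over full span:
  y_2 = -wx²(x²-4Lx+6L²)/(24EI) = -(-15)·8²·(8²-4·10·8+6·10²)/(24·100000) = 86/625 m
Load 3 — point force P=-15 kN at a=15/2 m (b=L-a=5/2):
  y_3 = -Pa²(3x-a)/(6EI)  [x>a] = -(-15)·(15/2)²·(3·8-(15/2))/(6·100000) = 297/12800 m
Load 4 — applied couple M₀=17 kN·m at a=5/2 m (b=L-a=15/2):
  y_4 = M₀a(2x-a)/(2EI)  [x>a] = 17·(5/2)·(2·8-(5/2))/(2·100000) = 459/160000 m
Superposition: y = Σ y_i = 10832177/120000000 m ≈ 0.090268 m

y(8) = 10832177/120000000 m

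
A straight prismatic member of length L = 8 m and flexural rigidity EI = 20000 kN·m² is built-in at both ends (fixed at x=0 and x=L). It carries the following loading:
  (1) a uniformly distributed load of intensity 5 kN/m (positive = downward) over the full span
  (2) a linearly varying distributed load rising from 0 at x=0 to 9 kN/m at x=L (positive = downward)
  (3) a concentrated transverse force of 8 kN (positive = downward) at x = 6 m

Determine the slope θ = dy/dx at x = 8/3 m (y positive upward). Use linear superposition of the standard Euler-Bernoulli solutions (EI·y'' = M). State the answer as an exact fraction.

θ(8/3) = -437/253125 rad

Load 1 — uniform load w=5 kN/m over full span:
  θ_1 = -wx(L-x)(L-2x)/(12EI) = -5·(8/3)·(8-(8/3))·(8-2·(8/3))/(12·20000) = -8/10125 rad
Load 2 — triangular load w₀=9 kN/m (0→w₀ over full span):
  θ_2 = -w₀(2x(L-x)(L-2x)(x+2L)+x²(L-x)²)/(120LEI) = -9·(2·(8/3)·(8-(8/3))·(8-2·(8/3))·((8/3)+2·8)+(8/3)²·(8-(8/3))²)/(120·8·20000) = -64/84375 rad
Load 3 — point force P=8 kN at a=6 m (b=L-a=2):
  θ_3 = -Pb²x(2aL-(3a+b)x)/(2L³EI)  [x≤a] = -8·2²·(8/3)·(2·6·8-(3·6+2)·(8/3))/(2·8³·20000) = -1/5625 rad
Superposition: θ = Σ θ_i = -437/253125 rad ≈ -0.001726 rad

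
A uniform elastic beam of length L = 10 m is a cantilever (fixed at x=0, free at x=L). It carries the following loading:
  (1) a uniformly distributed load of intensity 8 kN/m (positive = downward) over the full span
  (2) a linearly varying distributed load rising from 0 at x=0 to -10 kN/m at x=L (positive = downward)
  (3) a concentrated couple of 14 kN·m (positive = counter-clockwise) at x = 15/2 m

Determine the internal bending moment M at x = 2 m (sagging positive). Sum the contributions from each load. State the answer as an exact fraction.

Load 1 — uniform load w=8 kN/m over full span:
  M_1 = -w(L-x)²/2 = -8·(10-2)²/2 = -256 kN·m
Load 2 — triangular load w₀=-10 kN/m (0→w₀ over full span):
  M_2 = w₀Lx/2 - w₀L²/3 - w₀x³/(6L) = (-10)·10·2/2 - (-10)·10²/3 - (-10)·2³/(6·10) = 704/3 kN·m
Load 3 — applied couple M₀=14 kN·m at a=15/2 m (b=L-a=5/2):
  M_3 = M₀  [x≤a] = 14 = 14 kN·m
Superposition: M = Σ M_i = -22/3 kN·m ≈ -7.333333 kN·m

M(2) = -22/3 kN·m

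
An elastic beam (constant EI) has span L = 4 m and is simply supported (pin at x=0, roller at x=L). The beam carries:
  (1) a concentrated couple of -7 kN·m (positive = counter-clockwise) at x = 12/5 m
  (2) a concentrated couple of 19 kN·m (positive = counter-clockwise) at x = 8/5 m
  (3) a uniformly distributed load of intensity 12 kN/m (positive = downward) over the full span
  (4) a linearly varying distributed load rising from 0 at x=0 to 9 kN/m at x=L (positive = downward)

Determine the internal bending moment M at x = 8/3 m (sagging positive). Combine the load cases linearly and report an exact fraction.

M(8/3) = 236/9 kN·m

Load 1 — applied couple M₀=-7 kN·m at a=12/5 m (b=L-a=8/5):
  M_1 = M₀x/L - M₀  [x>a] = (-7)·(8/3)/4 - (-7) = 7/3 kN·m
Load 2 — applied couple M₀=19 kN·m at a=8/5 m (b=L-a=12/5):
  M_2 = M₀x/L - M₀  [x>a] = 19·(8/3)/4 - 19 = -19/3 kN·m
Load 3 — uniform load w=12 kN/m over full span:
  M_3 = wx(L-x)/2 = 12·(8/3)·(4-(8/3))/2 = 64/3 kN·m
Load 4 — triangular load w₀=9 kN/m (0→w₀ over full span):
  M_4 = w₀Lx/6 - w₀x³/(6L) = 9·4·(8/3)/6 - 9·(8/3)³/(6·4) = 80/9 kN·m
Superposition: M = Σ M_i = 236/9 kN·m ≈ 26.222222 kN·m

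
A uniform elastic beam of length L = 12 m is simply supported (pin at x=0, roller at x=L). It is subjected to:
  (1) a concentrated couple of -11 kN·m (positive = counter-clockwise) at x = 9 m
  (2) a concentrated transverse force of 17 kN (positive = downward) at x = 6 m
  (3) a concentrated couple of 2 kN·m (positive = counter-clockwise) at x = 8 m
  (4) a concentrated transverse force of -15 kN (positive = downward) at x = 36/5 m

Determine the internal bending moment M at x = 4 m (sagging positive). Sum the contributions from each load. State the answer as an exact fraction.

M(4) = 7 kN·m

Load 1 — applied couple M₀=-11 kN·m at a=9 m (b=L-a=3):
  M_1 = M₀x/L  [x≤a] = (-11)·4/12 = -11/3 kN·m
Load 2 — point force P=17 kN at a=6 m (b=L-a=6):
  M_2 = Pbx/L  [x≤a] = 17·6·4/12 = 34 kN·m
Load 3 — applied couple M₀=2 kN·m at a=8 m (b=L-a=4):
  M_3 = M₀x/L  [x≤a] = 2·4/12 = 2/3 kN·m
Load 4 — point force P=-15 kN at a=36/5 m (b=L-a=24/5):
  M_4 = Pbx/L  [x≤a] = (-15)·(24/5)·4/12 = -24 kN·m
Superposition: M = Σ M_i = 7 kN·m ≈ 7.000000 kN·m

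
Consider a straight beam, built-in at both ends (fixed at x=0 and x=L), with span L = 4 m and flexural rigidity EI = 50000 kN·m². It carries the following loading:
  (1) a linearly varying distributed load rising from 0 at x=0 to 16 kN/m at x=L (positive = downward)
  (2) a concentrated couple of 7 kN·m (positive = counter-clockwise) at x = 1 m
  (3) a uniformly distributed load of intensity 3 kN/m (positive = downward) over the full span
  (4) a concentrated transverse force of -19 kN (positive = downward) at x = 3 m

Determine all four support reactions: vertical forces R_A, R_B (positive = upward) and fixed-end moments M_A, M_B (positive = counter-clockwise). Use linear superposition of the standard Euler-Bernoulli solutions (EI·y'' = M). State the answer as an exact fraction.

R_A = 73/5 kN, M_A = 919/120 kN·m, R_B = 52/5 kN, M_B = -157/40 kN·m

Load 1 — triangular load w₀=16 kN/m (0→w₀ over full span):
  R_A = 3w₀L/20 = 3·16·4/20 = 48/5 kN
  M_A = w₀L²/30 = 16·4²/30 = 128/15 kN·m
  R_B = 7w₀L/20 = 7·16·4/20 = 112/5 kN
  M_B = -w₀L²/20 = -16·4²/20 = -64/5 kN·m
Load 2 — applied couple M₀=7 kN·m at a=1 m (b=L-a=3):
  R_A = 6M₀ab/L³ = 6·7·1·3/4³ = 63/32 kN
  M_A = M₀b(2a-b)/L² = 7·3·(2·1-3)/4² = -21/16 kN·m
  R_B = -6M₀ab/L³ = -6·7·1·3/4³ = -63/32 kN
  M_B = M₀a(2b-a)/L² = 7·1·(2·3-1)/4² = 35/16 kN·m
Load 3 — uniform load w=3 kN/m over full span:
  R_A = wL/2 = 3·4/2 = 6 kN
  M_A = wL²/12 = 3·4²/12 = 4 kN·m
  R_B = wL/2 = 3·4/2 = 6 kN
  M_B = -wL²/12 = -3·4²/12 = -4 kN·m
Load 4 — point force P=-19 kN at a=3 m (b=L-a=1):
  R_A = Pb²(3a+b)/L³ = (-19)·1²·(3·3+1)/4³ = -95/32 kN
  M_A = Pab²/L² = (-19)·3·1²/4² = -57/16 kN·m
  R_B = Pa²(a+3b)/L³ = (-19)·3²·(3+3·1)/4³ = -513/32 kN
  M_B = -Pa²b/L² = -(-19)·3²·1/4² = 171/16 kN·m
Superposition: R_A = 73/5 kN, M_A = 919/120 kN·m, R_B = 52/5 kN, M_B = -157/40 kN·m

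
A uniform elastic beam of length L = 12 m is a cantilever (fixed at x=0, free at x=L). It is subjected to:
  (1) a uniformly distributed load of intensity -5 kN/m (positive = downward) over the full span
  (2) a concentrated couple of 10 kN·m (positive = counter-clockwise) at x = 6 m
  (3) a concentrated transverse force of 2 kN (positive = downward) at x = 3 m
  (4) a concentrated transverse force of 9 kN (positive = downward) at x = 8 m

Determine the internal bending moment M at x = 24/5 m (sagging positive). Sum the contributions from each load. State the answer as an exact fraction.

Load 1 — uniform load w=-5 kN/m over full span:
  M_1 = -w(L-x)²/2 = -(-5)·(12-(24/5))²/2 = 648/5 kN·m
Load 2 — applied couple M₀=10 kN·m at a=6 m (b=L-a=6):
  M_2 = M₀  [x≤a] = 10 = 10 kN·m
Load 3 — point force P=2 kN at a=3 m (b=L-a=9):
  M_3 = 0  [x>a] = 0 kN·m
Load 4 — point force P=9 kN at a=8 m (b=L-a=4):
  M_4 = -P(a-x)  [x≤a] = -9·(8-(24/5)) = -144/5 kN·m
Superposition: M = Σ M_i = 554/5 kN·m ≈ 110.800000 kN·m

M(24/5) = 554/5 kN·m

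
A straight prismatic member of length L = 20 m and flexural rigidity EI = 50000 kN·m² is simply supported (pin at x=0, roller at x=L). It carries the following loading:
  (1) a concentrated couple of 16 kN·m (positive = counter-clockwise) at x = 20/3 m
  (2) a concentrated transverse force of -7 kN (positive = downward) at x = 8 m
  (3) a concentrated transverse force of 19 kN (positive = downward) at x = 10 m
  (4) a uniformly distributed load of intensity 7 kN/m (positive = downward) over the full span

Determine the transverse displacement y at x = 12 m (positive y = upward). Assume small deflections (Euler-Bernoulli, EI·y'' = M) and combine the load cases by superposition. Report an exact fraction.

Load 1 — applied couple M₀=16 kN·m at a=20/3 m (b=L-a=40/3):
  y_1 = (M₀x³/(6L)-M₀(x-a)²/2+C₁x)/EI  [x>a] with C₁=M₀(3b²-L²)/(6L)=160/9 = (16·12³/(6·20)-16·(12-(20/3))²/2+(160/9)·12)/50000 = 608/140625 m
Load 2 — point force P=-7 kN at a=8 m (b=L-a=12):
  y_2 = -Pa(L-x)(2Lx-a²-x²)/(6LEI)  [x>a] = -(-7)·8·(20-12)·(2·20·12-8²-12²)/(6·20·50000) = 952/46875 m
Load 3 — point force P=19 kN at a=10 m (b=L-a=10):
  y_3 = -Pa(L-x)(2Lx-a²-x²)/(6LEI)  [x>a] = -19·10·(20-12)·(2·20·12-10²-12²)/(6·20·50000) = -1121/18750 m
Load 4 — uniform load w=7 kN/m over full span:
  y_4 = -wx(L³-2Lx²+x³)/(24EI) = -7·12·(20³-2·20·12²+12³)/(24·50000) = -868/3125 m
Superposition: y = Σ y_i = -88007/281250 m ≈ -0.312914 m

y(12) = -88007/281250 m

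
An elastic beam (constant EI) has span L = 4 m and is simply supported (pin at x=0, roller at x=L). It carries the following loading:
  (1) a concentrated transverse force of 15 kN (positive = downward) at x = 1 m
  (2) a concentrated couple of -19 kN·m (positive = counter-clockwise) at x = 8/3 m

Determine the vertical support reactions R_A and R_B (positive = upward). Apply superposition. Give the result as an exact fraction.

Load 1 — point force P=15 kN at a=1 m (b=L-a=3):
  R_A = Pb/L = 15·3/4 = 45/4 kN
  R_B = Pa/L = 15·1/4 = 15/4 kN
Load 2 — applied couple M₀=-19 kN·m at a=8/3 m (b=L-a=4/3):
  R_A = M₀/L = (-19)/4 = -19/4 kN
  R_B = -M₀/L = -(-19)/4 = 19/4 kN
Superposition: R_A = 13/2 kN, R_B = 17/2 kN

R_A = 13/2 kN, R_B = 17/2 kN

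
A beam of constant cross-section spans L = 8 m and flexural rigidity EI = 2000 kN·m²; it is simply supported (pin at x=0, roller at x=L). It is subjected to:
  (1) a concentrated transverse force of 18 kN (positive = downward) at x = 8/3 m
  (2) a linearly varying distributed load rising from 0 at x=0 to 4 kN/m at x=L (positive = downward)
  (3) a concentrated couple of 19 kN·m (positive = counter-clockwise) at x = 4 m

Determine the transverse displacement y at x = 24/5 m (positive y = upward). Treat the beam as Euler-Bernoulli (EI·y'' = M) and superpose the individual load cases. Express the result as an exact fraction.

y(24/5) = -2157187/17578125 m

Load 1 — point force P=18 kN at a=8/3 m (b=L-a=16/3):
  y_1 = -Pa(L-x)(2Lx-a²-x²)/(6LEI)  [x>a] = -18·(8/3)·(8-(24/5))·(2·8·(24/5)-(8/3)²-(24/5)²)/(6·8·2000) = -10496/140625 m
Load 2 — triangular load w₀=4 kN/m (0→w₀ over full span):
  y_2 = -w₀x(7L⁴-10L²x²+3x⁴)/(360LEI) = -4·(24/5)·(7·8⁴-10·8²·(24/5)²+3·(24/5)⁴)/(360·8·2000) = -303104/5859375 m
Load 3 — applied couple M₀=19 kN·m at a=4 m (b=L-a=4):
  y_3 = (M₀x³/(6L)-M₀(x-a)²/2+C₁x)/EI  [x>a] with C₁=M₀(3b²-L²)/(6L)=-19/3 = (19·(24/5)³/(6·8)-19·((24/5)-4)²/2+(-19/3)·(24/5))/2000 = 57/15625 m
Superposition: y = Σ y_i = -2157187/17578125 m ≈ -0.122720 m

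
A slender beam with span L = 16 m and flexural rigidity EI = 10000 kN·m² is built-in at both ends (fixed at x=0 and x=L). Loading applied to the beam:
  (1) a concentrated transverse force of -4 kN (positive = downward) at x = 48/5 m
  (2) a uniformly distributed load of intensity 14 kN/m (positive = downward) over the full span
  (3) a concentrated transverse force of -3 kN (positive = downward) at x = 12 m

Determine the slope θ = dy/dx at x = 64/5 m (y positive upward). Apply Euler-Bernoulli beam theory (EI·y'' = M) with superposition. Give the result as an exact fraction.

θ(64/5) = 169489/3906250 rad

Load 1 — point force P=-4 kN at a=48/5 m (b=L-a=32/5):
  θ_1 = Pa²(L-x)(2bL-(3b+a)(L-x))/(2L³EI)  [x>a] = (-4)·(48/5)²·(16-(64/5))·(2·(32/5)·16-(3·(32/5)+(48/5))·(16-(64/5)))/(2·16³·10000) = -3168/1953125 rad
Load 2 — uniform load w=14 kN/m over full span:
  θ_2 = -wx(L-x)(L-2x)/(12EI) = -14·(64/5)·(16-(64/5))·(16-2·(64/5))/(12·10000) = 3584/78125 rad
Load 3 — point force P=-3 kN at a=12 m (b=L-a=4):
  θ_3 = Pa²(L-x)(2bL-(3b+a)(L-x))/(2L³EI)  [x>a] = (-3)·12²·(16-(64/5))·(2·4·16-(3·4+12)·(16-(64/5)))/(2·16³·10000) = -27/31250 rad
Superposition: θ = Σ θ_i = 169489/3906250 rad ≈ 0.043389 rad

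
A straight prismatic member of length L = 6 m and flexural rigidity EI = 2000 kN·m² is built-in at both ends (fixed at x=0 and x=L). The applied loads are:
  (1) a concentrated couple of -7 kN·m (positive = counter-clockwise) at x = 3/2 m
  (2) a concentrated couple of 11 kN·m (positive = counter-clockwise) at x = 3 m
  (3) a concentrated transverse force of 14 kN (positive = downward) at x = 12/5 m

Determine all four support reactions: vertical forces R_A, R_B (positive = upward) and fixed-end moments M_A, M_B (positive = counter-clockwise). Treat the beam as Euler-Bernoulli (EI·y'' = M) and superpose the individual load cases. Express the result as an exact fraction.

R_A = 21019/2000 kN, M_A = 32317/2000 kN·m, R_B = 6981/2000 kN, M_B = -15003/2000 kN·m

Load 1 — applied couple M₀=-7 kN·m at a=3/2 m (b=L-a=9/2):
  R_A = 6M₀ab/L³ = 6·(-7)·(3/2)·(9/2)/6³ = -21/16 kN
  M_A = M₀b(2a-b)/L² = (-7)·(9/2)·(2·(3/2)-(9/2))/6² = 21/16 kN·m
  R_B = -6M₀ab/L³ = -6·(-7)·(3/2)·(9/2)/6³ = 21/16 kN
  M_B = M₀a(2b-a)/L² = (-7)·(3/2)·(2·(9/2)-(3/2))/6² = -35/16 kN·m
Load 2 — applied couple M₀=11 kN·m at a=3 m (b=L-a=3):
  R_A = 6M₀ab/L³ = 6·11·3·3/6³ = 11/4 kN
  M_A = M₀b(2a-b)/L² = 11·3·(2·3-3)/6² = 11/4 kN·m
  R_B = -6M₀ab/L³ = -6·11·3·3/6³ = -11/4 kN
  M_B = M₀a(2b-a)/L² = 11·3·(2·3-3)/6² = 11/4 kN·m
Load 3 — point force P=14 kN at a=12/5 m (b=L-a=18/5):
  R_A = Pb²(3a+b)/L³ = 14·(18/5)²·(3·(12/5)+(18/5))/6³ = 1134/125 kN
  M_A = Pab²/L² = 14·(12/5)·(18/5)²/6² = 1512/125 kN·m
  R_B = Pa²(a+3b)/L³ = 14·(12/5)²·((12/5)+3·(18/5))/6³ = 616/125 kN
  M_B = -Pa²b/L² = -14·(12/5)²·(18/5)/6² = -1008/125 kN·m
Superposition: R_A = 21019/2000 kN, M_A = 32317/2000 kN·m, R_B = 6981/2000 kN, M_B = -15003/2000 kN·m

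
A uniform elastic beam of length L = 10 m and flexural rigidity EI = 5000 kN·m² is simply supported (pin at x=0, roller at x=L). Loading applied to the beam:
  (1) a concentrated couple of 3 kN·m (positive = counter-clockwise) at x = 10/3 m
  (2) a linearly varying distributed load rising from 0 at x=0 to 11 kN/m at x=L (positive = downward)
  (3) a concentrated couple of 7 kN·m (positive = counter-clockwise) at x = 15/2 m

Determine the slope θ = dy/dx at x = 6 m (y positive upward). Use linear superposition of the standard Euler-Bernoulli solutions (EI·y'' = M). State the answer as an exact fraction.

θ(6) = 42407/3600000 rad

Load 1 — applied couple M₀=3 kN·m at a=10/3 m (b=L-a=20/3):
  θ_1 = (M₀x²/(2L)-M₀(x-a)+C₁)/EI  [x>a] with C₁=M₀(3b²-L²)/(6L)=5/3 = (3·6²/(2·10)-3·(6-(10/3))+(5/3))/5000 = -7/37500 rad
Load 2 — triangular load w₀=11 kN/m (0→w₀ over full span):
  θ_2 = -w₀(7L⁴-30L²x²+15x⁴)/(360LEI) = -11·(7·10⁴-30·10²·6²+15·6⁴)/(360·10·5000) = 319/28125 rad
Load 3 — applied couple M₀=7 kN·m at a=15/2 m (b=L-a=5/2):
  θ_3 = (M₀x²/(2L)+C₁)/EI  [x≤a] with C₁=M₀(3b²-L²)/(6L)=-455/48 = (7·6²/(2·10)+(-455/48))/5000 = 749/1200000 rad
Superposition: θ = Σ θ_i = 42407/3600000 rad ≈ 0.011780 rad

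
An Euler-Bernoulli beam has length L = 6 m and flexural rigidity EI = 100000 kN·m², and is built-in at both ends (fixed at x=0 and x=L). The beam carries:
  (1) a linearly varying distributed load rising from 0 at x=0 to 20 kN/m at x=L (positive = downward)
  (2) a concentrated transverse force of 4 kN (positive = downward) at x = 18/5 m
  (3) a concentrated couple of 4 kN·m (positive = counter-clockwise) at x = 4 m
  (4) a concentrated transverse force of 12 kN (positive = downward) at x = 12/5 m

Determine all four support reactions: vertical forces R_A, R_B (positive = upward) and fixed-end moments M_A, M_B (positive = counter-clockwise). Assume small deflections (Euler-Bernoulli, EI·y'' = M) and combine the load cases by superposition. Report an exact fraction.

Load 1 — triangular load w₀=20 kN/m (0→w₀ over full span):
  R_A = 3w₀L/20 = 3·20·6/20 = 18 kN
  M_A = w₀L²/30 = 20·6²/30 = 24 kN·m
  R_B = 7w₀L/20 = 7·20·6/20 = 42 kN
  M_B = -w₀L²/20 = -20·6²/20 = -36 kN·m
Load 2 — point force P=4 kN at a=18/5 m (b=L-a=12/5):
  R_A = Pb²(3a+b)/L³ = 4·(12/5)²·(3·(18/5)+(12/5))/6³ = 176/125 kN
  M_A = Pab²/L² = 4·(18/5)·(12/5)²/6² = 288/125 kN·m
  R_B = Pa²(a+3b)/L³ = 4·(18/5)²·((18/5)+3·(12/5))/6³ = 324/125 kN
  M_B = -Pa²b/L² = -4·(18/5)²·(12/5)/6² = -432/125 kN·m
Load 3 — applied couple M₀=4 kN·m at a=4 m (b=L-a=2):
  R_A = 6M₀ab/L³ = 6·4·4·2/6³ = 8/9 kN
  M_A = M₀b(2a-b)/L² = 4·2·(2·4-2)/6² = 4/3 kN·m
  R_B = -6M₀ab/L³ = -6·4·4·2/6³ = -8/9 kN
  M_B = M₀a(2b-a)/L² = 4·4·(2·2-4)/6² = 0 kN·m
Load 4 — point force P=12 kN at a=12/5 m (b=L-a=18/5):
  R_A = Pb²(3a+b)/L³ = 12·(18/5)²·(3·(12/5)+(18/5))/6³ = 972/125 kN
  M_A = Pab²/L² = 12·(12/5)·(18/5)²/6² = 1296/125 kN·m
  R_B = Pa²(a+3b)/L³ = 12·(12/5)²·((12/5)+3·(18/5))/6³ = 528/125 kN
  M_B = -Pa²b/L² = -12·(12/5)²·(18/5)/6² = -864/125 kN·m
Superposition: R_A = 31582/1125 kN, M_A = 14252/375 kN·m, R_B = 53918/1125 kN, M_B = -5796/125 kN·m

R_A = 31582/1125 kN, M_A = 14252/375 kN·m, R_B = 53918/1125 kN, M_B = -5796/125 kN·m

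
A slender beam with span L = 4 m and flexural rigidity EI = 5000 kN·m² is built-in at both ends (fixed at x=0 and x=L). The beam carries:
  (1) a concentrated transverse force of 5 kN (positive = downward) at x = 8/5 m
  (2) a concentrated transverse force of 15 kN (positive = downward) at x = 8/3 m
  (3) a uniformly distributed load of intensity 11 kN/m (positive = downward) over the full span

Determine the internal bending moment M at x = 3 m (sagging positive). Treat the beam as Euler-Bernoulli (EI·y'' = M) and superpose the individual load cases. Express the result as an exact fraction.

Load 1 — point force P=5 kN at a=8/5 m (b=L-a=12/5):
  M_1 = Pa²(a+3b)(L-x)/L³ - Pa²b/L²  [x>a] = 5·(8/5)²·((8/5)+3·(12/5))·(4-3)/4³ - 5·(8/5)²·(12/5)/4² = -4/25 kN·m
Load 2 — point force P=15 kN at a=8/3 m (b=L-a=4/3):
  M_2 = Pa²(a+3b)(L-x)/L³ - Pa²b/L²  [x>a] = 15·(8/3)²·((8/3)+3·(4/3))·(4-3)/4³ - 15·(8/3)²·(4/3)/4² = 20/9 kN·m
Load 3 — uniform load w=11 kN/m over full span:
  M_3 = wLx/2 - wL²/12 - wx²/2 = 11·4·3/2 - 11·4²/12 - 11·3²/2 = 11/6 kN·m
Superposition: M = Σ M_i = 1753/450 kN·m ≈ 3.895556 kN·m

M(3) = 1753/450 kN·m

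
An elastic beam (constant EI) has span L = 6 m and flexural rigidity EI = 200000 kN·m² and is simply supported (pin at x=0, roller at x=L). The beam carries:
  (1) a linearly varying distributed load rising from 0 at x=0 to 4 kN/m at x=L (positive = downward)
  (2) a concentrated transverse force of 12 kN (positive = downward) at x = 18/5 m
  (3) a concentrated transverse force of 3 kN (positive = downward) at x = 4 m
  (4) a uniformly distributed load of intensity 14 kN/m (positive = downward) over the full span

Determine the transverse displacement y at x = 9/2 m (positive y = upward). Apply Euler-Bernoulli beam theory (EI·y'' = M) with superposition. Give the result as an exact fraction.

y(9/2) = -3835627/3200000000 m

Load 1 — triangular load w₀=4 kN/m (0→w₀ over full span):
  y_1 = -w₀x(7L⁴-10L²x²+3x⁴)/(360LEI) = -4·(9/2)·(7·6⁴-10·6²·(9/2)²+3·(9/2)⁴)/(360·6·200000) = -3213/25600000 m
Load 2 — point force P=12 kN at a=18/5 m (b=L-a=12/5):
  y_2 = -Pa(L-x)(2Lx-a²-x²)/(6LEI)  [x>a] = -12·(18/5)·(6-(9/2))·(2·6·(9/2)-(18/5)²-(9/2)²)/(6·6·200000) = -18711/100000000 m
Load 3 — point force P=3 kN at a=4 m (b=L-a=2):
  y_3 = -Pa(L-x)(2Lx-a²-x²)/(6LEI)  [x>a] = -3·4·(6-(9/2))·(2·6·(9/2)-4²-(9/2)²)/(6·6·200000) = -71/1600000 m
Load 4 — uniform load w=14 kN/m over full span:
  y_4 = -wx(L³-2Lx²+x³)/(24EI) = -14·(9/2)·(6³-2·6·(9/2)²+(9/2)³)/(24·200000) = -10773/12800000 m
Superposition: y = Σ y_i = -3835627/3200000000 m ≈ -0.001199 m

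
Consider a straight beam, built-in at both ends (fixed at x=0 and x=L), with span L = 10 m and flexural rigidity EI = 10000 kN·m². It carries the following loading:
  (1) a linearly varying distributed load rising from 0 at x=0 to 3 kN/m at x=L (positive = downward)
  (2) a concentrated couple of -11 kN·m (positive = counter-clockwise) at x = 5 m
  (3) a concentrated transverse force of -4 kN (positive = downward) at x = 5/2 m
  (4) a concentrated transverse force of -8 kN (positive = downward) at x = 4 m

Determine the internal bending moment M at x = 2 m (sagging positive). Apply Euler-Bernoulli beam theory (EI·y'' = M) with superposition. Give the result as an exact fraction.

M(2) = -1923/1000 kN·m

Load 1 — triangular load w₀=3 kN/m (0→w₀ over full span):
  M_1 = 3w₀Lx/20 - w₀L²/30 - w₀x³/(6L) = 3·3·10·2/20 - 3·10²/30 - 3·2³/(6·10) = -7/5 kN·m
Load 2 — applied couple M₀=-11 kN·m at a=5 m (b=L-a=5):
  M_2 = R_Ax - M_A  [x≤a] with R_A=-33/20, M_A=-11/4 = (-33/20)·2 - (-11/4) = -11/20 kN·m
Load 3 — point force P=-4 kN at a=5/2 m (b=L-a=15/2):
  M_3 = Pb²(3a+b)x/L³ - Pab²/L²  [x≤a] = (-4)·(15/2)²·(3·(5/2)+(15/2))·2/10³ - (-4)·(5/2)·(15/2)²/10² = -9/8 kN·m
Load 4 — point force P=-8 kN at a=4 m (b=L-a=6):
  M_4 = Pb²(3a+b)x/L³ - Pab²/L²  [x≤a] = (-8)·6²·(3·4+6)·2/10³ - (-8)·4·6²/10² = 144/125 kN·m
Superposition: M = Σ M_i = -1923/1000 kN·m ≈ -1.923000 kN·m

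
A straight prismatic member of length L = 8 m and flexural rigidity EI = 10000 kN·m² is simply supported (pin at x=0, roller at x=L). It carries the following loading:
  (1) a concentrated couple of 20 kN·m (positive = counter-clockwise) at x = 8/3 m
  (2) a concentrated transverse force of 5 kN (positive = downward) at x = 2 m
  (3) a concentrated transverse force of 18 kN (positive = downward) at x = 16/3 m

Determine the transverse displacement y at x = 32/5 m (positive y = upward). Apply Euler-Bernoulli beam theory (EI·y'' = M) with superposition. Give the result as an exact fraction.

Load 1 — applied couple M₀=20 kN·m at a=8/3 m (b=L-a=16/3):
  y_1 = (M₀x³/(6L)-M₀(x-a)²/2+C₁x)/EI  [x>a] with C₁=M₀(3b²-L²)/(6L)=80/9 = (20·(32/5)³/(6·8)-20·((32/5)-(8/3))²/2+(80/9)·(32/5))/10000 = 376/140625 m
Load 2 — point force P=5 kN at a=2 m (b=L-a=6):
  y_2 = -Pa(L-x)(2Lx-a²-x²)/(6LEI)  [x>a] = -5·2·(8-(32/5))·(2·8·(32/5)-2²-(32/5)²)/(6·8·10000) = -359/187500 m
Load 3 — point force P=18 kN at a=16/3 m (b=L-a=8/3):
  y_3 = -Pa(L-x)(2Lx-a²-x²)/(6LEI)  [x>a] = -18·(16/3)·(8-(32/5))·(2·8·(32/5)-(16/3)²-(32/5)²)/(6·8·10000) = -7424/703125 m
Superposition: y = Σ y_i = -9187/937500 m ≈ -0.009799 m

y(32/5) = -9187/937500 m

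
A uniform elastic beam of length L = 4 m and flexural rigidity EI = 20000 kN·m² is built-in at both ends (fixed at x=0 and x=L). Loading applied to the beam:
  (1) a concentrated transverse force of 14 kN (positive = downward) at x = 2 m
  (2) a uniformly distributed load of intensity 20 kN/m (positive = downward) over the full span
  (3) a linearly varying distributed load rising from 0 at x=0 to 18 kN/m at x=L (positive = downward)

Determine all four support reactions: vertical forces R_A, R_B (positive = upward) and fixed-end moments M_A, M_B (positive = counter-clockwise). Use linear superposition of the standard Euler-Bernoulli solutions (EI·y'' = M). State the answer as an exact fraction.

R_A = 289/5 kN, M_A = 649/15 kN·m, R_B = 361/5 kN, M_B = -721/15 kN·m

Load 1 — point force P=14 kN at a=2 m (b=L-a=2):
  R_A = Pb²(3a+b)/L³ = 14·2²·(3·2+2)/4³ = 7 kN
  M_A = Pab²/L² = 14·2·2²/4² = 7 kN·m
  R_B = Pa²(a+3b)/L³ = 14·2²·(2+3·2)/4³ = 7 kN
  M_B = -Pa²b/L² = -14·2²·2/4² = -7 kN·m
Load 2 — uniform load w=20 kN/m over full span:
  R_A = wL/2 = 20·4/2 = 40 kN
  M_A = wL²/12 = 20·4²/12 = 80/3 kN·m
  R_B = wL/2 = 20·4/2 = 40 kN
  M_B = -wL²/12 = -20·4²/12 = -80/3 kN·m
Load 3 — triangular load w₀=18 kN/m (0→w₀ over full span):
  R_A = 3w₀L/20 = 3·18·4/20 = 54/5 kN
  M_A = w₀L²/30 = 18·4²/30 = 48/5 kN·m
  R_B = 7w₀L/20 = 7·18·4/20 = 126/5 kN
  M_B = -w₀L²/20 = -18·4²/20 = -72/5 kN·m
Superposition: R_A = 289/5 kN, M_A = 649/15 kN·m, R_B = 361/5 kN, M_B = -721/15 kN·m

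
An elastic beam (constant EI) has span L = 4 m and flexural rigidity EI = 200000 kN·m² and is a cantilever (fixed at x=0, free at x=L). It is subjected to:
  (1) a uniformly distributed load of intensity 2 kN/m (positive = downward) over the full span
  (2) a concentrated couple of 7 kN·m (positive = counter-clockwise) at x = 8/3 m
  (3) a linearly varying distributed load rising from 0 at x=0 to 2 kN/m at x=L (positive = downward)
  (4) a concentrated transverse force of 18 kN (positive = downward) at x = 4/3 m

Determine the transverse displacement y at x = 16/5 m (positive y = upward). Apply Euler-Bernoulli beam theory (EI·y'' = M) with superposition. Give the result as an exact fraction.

Load 1 — uniform load w=2 kN/m over full span:
  y_1 = -wx²(x²-4Lx+6L²)/(24EI) = -2·(16/5)²·((16/5)²-4·4·(16/5)+6·4²)/(24·200000) = -1376/5859375 m
Load 2 — applied couple M₀=7 kN·m at a=8/3 m (b=L-a=4/3):
  y_2 = M₀a(2x-a)/(2EI)  [x>a] = 7·(8/3)·(2·(16/5)-(8/3))/(2·200000) = 49/281250 m
Load 3 — triangular load w₀=2 kN/m (0→w₀ over full span):
  y_3 = (w₀Lx³/12-w₀L²x²/6-w₀x⁵/(120L))/EI = (2·4·(16/5)³/12-2·4²·(16/5)²/6-2·(16/5)⁵/(120·4))/200000 = -25024/146484375 m
Load 4 — point force P=18 kN at a=4/3 m (b=L-a=8/3):
  y_4 = -Pa²(3x-a)/(6EI)  [x>a] = -18·(4/3)²·(3·(16/5)-(4/3))/(6·200000) = -31/140625 m
Superposition: y = Σ y_i = -397169/878906250 m ≈ -0.000452 m

y(16/5) = -397169/878906250 m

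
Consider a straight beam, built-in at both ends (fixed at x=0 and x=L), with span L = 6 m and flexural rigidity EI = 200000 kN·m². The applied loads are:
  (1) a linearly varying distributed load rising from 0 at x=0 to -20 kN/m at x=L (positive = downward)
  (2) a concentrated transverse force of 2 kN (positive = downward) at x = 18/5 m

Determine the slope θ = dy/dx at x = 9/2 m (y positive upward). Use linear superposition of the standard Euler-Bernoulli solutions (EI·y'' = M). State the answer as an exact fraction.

θ(9/2) = -129303/1600000000 rad

Load 1 — triangular load w₀=-20 kN/m (0→w₀ over full span):
  θ_1 = -w₀(2x(L-x)(L-2x)(x+2L)+x²(L-x)²)/(120LEI) = -(-20)·(2·(9/2)·(6-(9/2))·(6-2·(9/2))·((9/2)+2·6)+(9/2)²·(6-(9/2))²)/(120·6·200000) = -1107/12800000 rad
Load 2 — point force P=2 kN at a=18/5 m (b=L-a=12/5):
  θ_2 = Pa²(L-x)(2bL-(3b+a)(L-x))/(2L³EI)  [x>a] = 2·(18/5)²·(6-(9/2))·(2·(12/5)·6-(3·(12/5)+(18/5))·(6-(9/2)))/(2·6³·200000) = 567/100000000 rad
Superposition: θ = Σ θ_i = -129303/1600000000 rad ≈ -0.000081 rad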